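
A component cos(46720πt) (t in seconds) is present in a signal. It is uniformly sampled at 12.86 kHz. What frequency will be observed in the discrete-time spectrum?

2.36 kHz

ω = 46720π rad/s → f = ω/(2π) = 23360 Hz = 23.36 kHz.
23.36 kHz mod fs = 10.5 kHz.
10.5 kHz > fs/2 = 6.43 kHz, folds to fs − 10.5 kHz = 2.36 kHz.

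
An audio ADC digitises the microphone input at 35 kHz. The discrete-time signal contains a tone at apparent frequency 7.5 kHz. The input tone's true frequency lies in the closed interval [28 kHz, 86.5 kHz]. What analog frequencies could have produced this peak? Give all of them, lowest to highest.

42.5 kHz, 62.5 kHz, 77.5 kHz

Frequencies that alias to 7.5 kHz are k·fs ± 7.5 kHz for integer k ≥ 0.
k=0: 7.5 kHz.
k=1: 27.5 kHz, 42.5 kHz.
k=2: 62.5 kHz, 77.5 kHz.
k=3: 97.5 kHz, 112.5 kHz.
Within [28 kHz, 86.5 kHz]: 42.5 kHz, 62.5 kHz, 77.5 kHz.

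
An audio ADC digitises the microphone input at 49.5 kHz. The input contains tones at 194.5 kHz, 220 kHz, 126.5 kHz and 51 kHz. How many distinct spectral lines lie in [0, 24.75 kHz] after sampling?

fs/2 = 24.75 kHz.
194.5 kHz mod fs = 46 kHz.
46 kHz > fs/2 = 24.75 kHz, folds to fs − 46 kHz = 3.5 kHz.
220 kHz mod fs = 22 kHz.
22 kHz ≤ fs/2 = 24.75 kHz, appears at 22 kHz.
126.5 kHz mod fs = 27.5 kHz.
27.5 kHz > fs/2 = 24.75 kHz, folds to fs − 27.5 kHz = 22 kHz.
51 kHz mod fs = 1.5 kHz.
1.5 kHz ≤ fs/2 = 24.75 kHz, appears at 1.5 kHz.
Distinct values: {1.5 kHz, 3.5 kHz, 22 kHz} → 3.

3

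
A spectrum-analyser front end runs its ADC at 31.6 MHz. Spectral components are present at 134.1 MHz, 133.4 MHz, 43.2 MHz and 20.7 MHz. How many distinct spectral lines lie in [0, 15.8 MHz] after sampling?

fs/2 = 15.8 MHz.
134.1 MHz mod fs = 7.7 MHz.
7.7 MHz ≤ fs/2 = 15.8 MHz, appears at 7.7 MHz.
133.4 MHz mod fs = 7 MHz.
7 MHz ≤ fs/2 = 15.8 MHz, appears at 7 MHz.
43.2 MHz mod fs = 11.6 MHz.
11.6 MHz ≤ fs/2 = 15.8 MHz, appears at 11.6 MHz.
20.7 MHz > fs/2 = 15.8 MHz, folds to fs − 20.7 MHz = 10.9 MHz.
Distinct values: {7 MHz, 7.7 MHz, 10.9 MHz, 11.6 MHz} → 4.

4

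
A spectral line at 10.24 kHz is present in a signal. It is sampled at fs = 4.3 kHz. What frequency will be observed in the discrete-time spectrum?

10.24 kHz mod fs = 1.64 kHz.
1.64 kHz ≤ fs/2 = 2.15 kHz, appears at 1.64 kHz.

1.64 kHz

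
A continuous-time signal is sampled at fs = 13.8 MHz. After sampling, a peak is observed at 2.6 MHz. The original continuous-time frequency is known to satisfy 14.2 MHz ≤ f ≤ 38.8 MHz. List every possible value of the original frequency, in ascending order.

Frequencies that alias to 2.6 MHz are k·fs ± 2.6 MHz for integer k ≥ 0.
k=0: 2.6 MHz.
k=1: 11.2 MHz, 16.4 MHz.
k=2: 25 MHz, 30.2 MHz.
k=3: 38.8 MHz, 44 MHz.
k=4: 52.6 MHz, 57.8 MHz.
Within [14.2 MHz, 38.8 MHz]: 16.4 MHz, 25 MHz, 30.2 MHz, 38.8 MHz.

16.4 MHz, 25 MHz, 30.2 MHz, 38.8 MHz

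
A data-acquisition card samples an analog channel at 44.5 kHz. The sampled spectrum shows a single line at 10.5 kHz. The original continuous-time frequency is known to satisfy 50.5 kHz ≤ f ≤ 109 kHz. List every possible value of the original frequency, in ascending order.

Frequencies that alias to 10.5 kHz are k·fs ± 10.5 kHz for integer k ≥ 0.
k=0: 10.5 kHz.
k=1: 34 kHz, 55 kHz.
k=2: 78.5 kHz, 99.5 kHz.
k=3: 123 kHz, 144 kHz.
Within [50.5 kHz, 109 kHz]: 55 kHz, 78.5 kHz, 99.5 kHz.

55 kHz, 78.5 kHz, 99.5 kHz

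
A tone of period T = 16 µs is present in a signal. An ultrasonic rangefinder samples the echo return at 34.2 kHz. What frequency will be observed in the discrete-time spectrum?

T = 16 µs → f = 1/T = 62.5 kHz.
62.5 kHz mod fs = 28.3 kHz.
28.3 kHz > fs/2 = 17.1 kHz, folds to fs − 28.3 kHz = 5.9 kHz.

5.9 kHz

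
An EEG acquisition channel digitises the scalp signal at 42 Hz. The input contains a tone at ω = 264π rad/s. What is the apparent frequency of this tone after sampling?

6 Hz

ω = 264π rad/s → f = ω/(2π) = 132 Hz.
132 Hz mod fs = 6 Hz.
6 Hz ≤ fs/2 = 21 Hz, appears at 6 Hz.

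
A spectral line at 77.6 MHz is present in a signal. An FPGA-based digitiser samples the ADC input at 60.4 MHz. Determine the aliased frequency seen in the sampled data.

17.2 MHz

77.6 MHz mod fs = 17.2 MHz.
17.2 MHz ≤ fs/2 = 30.2 MHz, appears at 17.2 MHz.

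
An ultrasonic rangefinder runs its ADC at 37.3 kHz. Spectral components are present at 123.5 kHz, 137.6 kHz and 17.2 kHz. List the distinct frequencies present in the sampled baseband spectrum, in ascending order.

11.6 kHz, 17.2 kHz

fs/2 = 18.65 kHz.
123.5 kHz mod fs = 11.6 kHz.
11.6 kHz ≤ fs/2 = 18.65 kHz, appears at 11.6 kHz.
137.6 kHz mod fs = 25.7 kHz.
25.7 kHz > fs/2 = 18.65 kHz, folds to fs − 25.7 kHz = 11.6 kHz.
17.2 kHz ≤ fs/2 = 18.65 kHz, passes unchanged.
Distinct values: {11.6 kHz, 17.2 kHz}.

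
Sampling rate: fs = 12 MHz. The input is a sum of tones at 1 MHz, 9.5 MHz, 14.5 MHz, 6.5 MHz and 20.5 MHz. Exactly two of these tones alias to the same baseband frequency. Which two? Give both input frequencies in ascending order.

fs/2 = 6 MHz.
1 MHz ≤ fs/2 = 6 MHz, passes unchanged.
9.5 MHz > fs/2 = 6 MHz, folds to fs − 9.5 MHz = 2.5 MHz.
14.5 MHz mod fs = 2.5 MHz.
2.5 MHz ≤ fs/2 = 6 MHz, appears at 2.5 MHz.
6.5 MHz > fs/2 = 6 MHz, folds to fs − 6.5 MHz = 5.5 MHz.
20.5 MHz mod fs = 8.5 MHz.
8.5 MHz > fs/2 = 6 MHz, folds to fs − 8.5 MHz = 3.5 MHz.
9.5 MHz and 14.5 MHz both map to 2.5 MHz.

9.5 MHz, 14.5 MHz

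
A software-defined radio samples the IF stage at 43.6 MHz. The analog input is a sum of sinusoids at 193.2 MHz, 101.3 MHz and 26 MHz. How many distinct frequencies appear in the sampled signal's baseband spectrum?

3

fs/2 = 21.8 MHz.
193.2 MHz mod fs = 18.8 MHz.
18.8 MHz ≤ fs/2 = 21.8 MHz, appears at 18.8 MHz.
101.3 MHz mod fs = 14.1 MHz.
14.1 MHz ≤ fs/2 = 21.8 MHz, appears at 14.1 MHz.
26 MHz > fs/2 = 21.8 MHz, folds to fs − 26 MHz = 17.6 MHz.
Distinct values: {14.1 MHz, 17.6 MHz, 18.8 MHz} → 3.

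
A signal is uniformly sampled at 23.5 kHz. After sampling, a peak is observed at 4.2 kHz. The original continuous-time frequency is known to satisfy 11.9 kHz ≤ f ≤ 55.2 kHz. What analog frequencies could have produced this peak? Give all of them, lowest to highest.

19.3 kHz, 27.7 kHz, 42.8 kHz, 51.2 kHz

Frequencies that alias to 4.2 kHz are k·fs ± 4.2 kHz for integer k ≥ 0.
k=0: 4.2 kHz.
k=1: 19.3 kHz, 27.7 kHz.
k=2: 42.8 kHz, 51.2 kHz.
k=3: 66.3 kHz, 74.7 kHz.
Within [11.9 kHz, 55.2 kHz]: 19.3 kHz, 27.7 kHz, 42.8 kHz, 51.2 kHz.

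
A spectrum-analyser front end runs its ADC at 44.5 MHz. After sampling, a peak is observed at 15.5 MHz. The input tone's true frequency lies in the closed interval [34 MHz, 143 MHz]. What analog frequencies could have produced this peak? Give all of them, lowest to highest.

60 MHz, 73.5 MHz, 104.5 MHz, 118 MHz

Frequencies that alias to 15.5 MHz are k·fs ± 15.5 MHz for integer k ≥ 0.
k=0: 15.5 MHz.
k=1: 29 MHz, 60 MHz.
k=2: 73.5 MHz, 104.5 MHz.
k=3: 118 MHz, 149 MHz.
k=4: 162.5 MHz, 193.5 MHz.
Within [34 MHz, 143 MHz]: 60 MHz, 73.5 MHz, 104.5 MHz, 118 MHz.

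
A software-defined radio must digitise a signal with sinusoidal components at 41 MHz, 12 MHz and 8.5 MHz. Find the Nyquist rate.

Highest-frequency component: 41 MHz.
Nyquist rate = 2 × 41 MHz = 82 MHz.

82 MHz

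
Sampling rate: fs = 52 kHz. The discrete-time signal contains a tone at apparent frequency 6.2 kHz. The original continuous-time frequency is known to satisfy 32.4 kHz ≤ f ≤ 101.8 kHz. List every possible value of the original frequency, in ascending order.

45.8 kHz, 58.2 kHz, 97.8 kHz

Frequencies that alias to 6.2 kHz are k·fs ± 6.2 kHz for integer k ≥ 0.
k=0: 6.2 kHz.
k=1: 45.8 kHz, 58.2 kHz.
k=2: 97.8 kHz, 110.2 kHz.
k=3: 149.8 kHz, 162.2 kHz.
Within [32.4 kHz, 101.8 kHz]: 45.8 kHz, 58.2 kHz, 97.8 kHz.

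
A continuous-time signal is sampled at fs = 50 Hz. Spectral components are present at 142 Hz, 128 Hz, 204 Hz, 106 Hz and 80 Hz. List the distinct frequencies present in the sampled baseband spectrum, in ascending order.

4 Hz, 6 Hz, 8 Hz, 20 Hz, 22 Hz

fs/2 = 25 Hz.
142 Hz mod fs = 42 Hz.
42 Hz > fs/2 = 25 Hz, folds to fs − 42 Hz = 8 Hz.
128 Hz mod fs = 28 Hz.
28 Hz > fs/2 = 25 Hz, folds to fs − 28 Hz = 22 Hz.
204 Hz mod fs = 4 Hz.
4 Hz ≤ fs/2 = 25 Hz, appears at 4 Hz.
106 Hz mod fs = 6 Hz.
6 Hz ≤ fs/2 = 25 Hz, appears at 6 Hz.
80 Hz mod fs = 30 Hz.
30 Hz > fs/2 = 25 Hz, folds to fs − 30 Hz = 20 Hz.
Distinct values: {4 Hz, 6 Hz, 8 Hz, 20 Hz, 22 Hz}.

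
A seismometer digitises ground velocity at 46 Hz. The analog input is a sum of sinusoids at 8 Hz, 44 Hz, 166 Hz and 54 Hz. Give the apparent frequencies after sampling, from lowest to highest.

fs/2 = 23 Hz.
8 Hz ≤ fs/2 = 23 Hz, passes unchanged.
44 Hz > fs/2 = 23 Hz, folds to fs − 44 Hz = 2 Hz.
166 Hz mod fs = 28 Hz.
28 Hz > fs/2 = 23 Hz, folds to fs − 28 Hz = 18 Hz.
54 Hz mod fs = 8 Hz.
8 Hz ≤ fs/2 = 23 Hz, appears at 8 Hz.
Distinct values: {2 Hz, 8 Hz, 18 Hz}.

2 Hz, 8 Hz, 18 Hz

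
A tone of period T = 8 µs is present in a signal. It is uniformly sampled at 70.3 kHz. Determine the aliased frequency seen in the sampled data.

T = 8 µs → f = 1/T = 125 kHz.
125 kHz mod fs = 54.7 kHz.
54.7 kHz > fs/2 = 35.15 kHz, folds to fs − 54.7 kHz = 15.6 kHz.

15.6 kHz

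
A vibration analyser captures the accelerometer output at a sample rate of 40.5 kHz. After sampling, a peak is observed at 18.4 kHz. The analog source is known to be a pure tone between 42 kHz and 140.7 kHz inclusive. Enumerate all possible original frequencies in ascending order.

Frequencies that alias to 18.4 kHz are k·fs ± 18.4 kHz for integer k ≥ 0.
k=0: 18.4 kHz.
k=1: 22.1 kHz, 58.9 kHz.
k=2: 62.6 kHz, 99.4 kHz.
k=3: 103.1 kHz, 139.9 kHz.
k=4: 143.6 kHz, 180.4 kHz.
Within [42 kHz, 140.7 kHz]: 58.9 kHz, 62.6 kHz, 99.4 kHz, 103.1 kHz, 139.9 kHz.

58.9 kHz, 62.6 kHz, 99.4 kHz, 103.1 kHz, 139.9 kHz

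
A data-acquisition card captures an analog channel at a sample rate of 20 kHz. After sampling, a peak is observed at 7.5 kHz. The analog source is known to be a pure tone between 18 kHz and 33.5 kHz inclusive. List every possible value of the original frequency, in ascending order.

Frequencies that alias to 7.5 kHz are k·fs ± 7.5 kHz for integer k ≥ 0.
k=0: 7.5 kHz.
k=1: 12.5 kHz, 27.5 kHz.
k=2: 32.5 kHz, 47.5 kHz.
k=3: 52.5 kHz, 67.5 kHz.
Within [18 kHz, 33.5 kHz]: 27.5 kHz, 32.5 kHz.

27.5 kHz, 32.5 kHz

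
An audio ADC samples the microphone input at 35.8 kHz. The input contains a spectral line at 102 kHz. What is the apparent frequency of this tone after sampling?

102 kHz mod fs = 30.4 kHz.
30.4 kHz > fs/2 = 17.9 kHz, folds to fs − 30.4 kHz = 5.4 kHz.

5.4 kHz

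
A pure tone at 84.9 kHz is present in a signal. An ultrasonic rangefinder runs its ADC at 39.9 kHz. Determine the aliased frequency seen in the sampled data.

5.1 kHz

84.9 kHz mod fs = 5.1 kHz.
5.1 kHz ≤ fs/2 = 19.95 kHz, appears at 5.1 kHz.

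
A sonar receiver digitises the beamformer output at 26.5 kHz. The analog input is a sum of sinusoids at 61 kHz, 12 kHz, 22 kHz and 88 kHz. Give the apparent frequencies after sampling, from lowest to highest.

4.5 kHz, 8 kHz, 8.5 kHz, 12 kHz

fs/2 = 13.25 kHz.
61 kHz mod fs = 8 kHz.
8 kHz ≤ fs/2 = 13.25 kHz, appears at 8 kHz.
12 kHz ≤ fs/2 = 13.25 kHz, passes unchanged.
22 kHz > fs/2 = 13.25 kHz, folds to fs − 22 kHz = 4.5 kHz.
88 kHz mod fs = 8.5 kHz.
8.5 kHz ≤ fs/2 = 13.25 kHz, appears at 8.5 kHz.
Distinct values: {4.5 kHz, 8 kHz, 8.5 kHz, 12 kHz}.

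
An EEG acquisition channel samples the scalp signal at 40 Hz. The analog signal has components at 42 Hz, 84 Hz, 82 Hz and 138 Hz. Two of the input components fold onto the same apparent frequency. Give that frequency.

fs/2 = 20 Hz.
42 Hz mod fs = 2 Hz.
2 Hz ≤ fs/2 = 20 Hz, appears at 2 Hz.
84 Hz mod fs = 4 Hz.
4 Hz ≤ fs/2 = 20 Hz, appears at 4 Hz.
82 Hz mod fs = 2 Hz.
2 Hz ≤ fs/2 = 20 Hz, appears at 2 Hz.
138 Hz mod fs = 18 Hz.
18 Hz ≤ fs/2 = 20 Hz, appears at 18 Hz.
42 Hz and 82 Hz both map to 2 Hz.

2 Hz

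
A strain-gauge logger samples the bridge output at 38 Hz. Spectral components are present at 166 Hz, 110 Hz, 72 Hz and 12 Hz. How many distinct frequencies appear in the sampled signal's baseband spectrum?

fs/2 = 19 Hz.
166 Hz mod fs = 14 Hz.
14 Hz ≤ fs/2 = 19 Hz, appears at 14 Hz.
110 Hz mod fs = 34 Hz.
34 Hz > fs/2 = 19 Hz, folds to fs − 34 Hz = 4 Hz.
72 Hz mod fs = 34 Hz.
34 Hz > fs/2 = 19 Hz, folds to fs − 34 Hz = 4 Hz.
12 Hz ≤ fs/2 = 19 Hz, passes unchanged.
Distinct values: {4 Hz, 12 Hz, 14 Hz} → 3.

3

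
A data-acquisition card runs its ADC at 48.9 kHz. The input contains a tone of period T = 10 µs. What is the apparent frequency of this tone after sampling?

T = 10 µs → f = 1/T = 100 kHz.
100 kHz mod fs = 2.2 kHz.
2.2 kHz ≤ fs/2 = 24.45 kHz, appears at 2.2 kHz.

2.2 kHz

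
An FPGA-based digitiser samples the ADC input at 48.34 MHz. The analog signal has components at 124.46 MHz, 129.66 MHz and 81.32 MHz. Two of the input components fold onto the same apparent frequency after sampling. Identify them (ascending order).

81.32 MHz, 129.66 MHz

fs/2 = 24.17 MHz.
124.46 MHz mod fs = 27.78 MHz.
27.78 MHz > fs/2 = 24.17 MHz, folds to fs − 27.78 MHz = 20.56 MHz.
129.66 MHz mod fs = 32.98 MHz.
32.98 MHz > fs/2 = 24.17 MHz, folds to fs − 32.98 MHz = 15.36 MHz.
81.32 MHz mod fs = 32.98 MHz.
32.98 MHz > fs/2 = 24.17 MHz, folds to fs − 32.98 MHz = 15.36 MHz.
81.32 MHz and 129.66 MHz both map to 15.36 MHz.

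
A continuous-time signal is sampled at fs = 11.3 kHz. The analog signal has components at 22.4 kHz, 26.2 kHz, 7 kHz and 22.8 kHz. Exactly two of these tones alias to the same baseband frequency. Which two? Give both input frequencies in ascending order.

22.4 kHz, 22.8 kHz

fs/2 = 5.65 kHz.
22.4 kHz mod fs = 11.1 kHz.
11.1 kHz > fs/2 = 5.65 kHz, folds to fs − 11.1 kHz = 0.2 kHz.
26.2 kHz mod fs = 3.6 kHz.
3.6 kHz ≤ fs/2 = 5.65 kHz, appears at 3.6 kHz.
7 kHz > fs/2 = 5.65 kHz, folds to fs − 7 kHz = 4.3 kHz.
22.8 kHz mod fs = 0.2 kHz.
0.2 kHz ≤ fs/2 = 5.65 kHz, appears at 0.2 kHz.
22.4 kHz and 22.8 kHz both map to 0.2 kHz.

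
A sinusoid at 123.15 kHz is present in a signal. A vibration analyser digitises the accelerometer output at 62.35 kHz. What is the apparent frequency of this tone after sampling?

123.15 kHz mod fs = 60.8 kHz.
60.8 kHz > fs/2 = 31.175 kHz, folds to fs − 60.8 kHz = 1.55 kHz.

1.55 kHz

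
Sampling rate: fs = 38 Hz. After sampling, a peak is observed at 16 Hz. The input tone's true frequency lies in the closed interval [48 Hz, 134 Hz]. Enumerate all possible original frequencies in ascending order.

Frequencies that alias to 16 Hz are k·fs ± 16 Hz for integer k ≥ 0.
k=0: 16 Hz.
k=1: 22 Hz, 54 Hz.
k=2: 60 Hz, 92 Hz.
k=3: 98 Hz, 130 Hz.
k=4: 136 Hz, 168 Hz.
Within [48 Hz, 134 Hz]: 54 Hz, 60 Hz, 92 Hz, 98 Hz, 130 Hz.

54 Hz, 60 Hz, 92 Hz, 98 Hz, 130 Hz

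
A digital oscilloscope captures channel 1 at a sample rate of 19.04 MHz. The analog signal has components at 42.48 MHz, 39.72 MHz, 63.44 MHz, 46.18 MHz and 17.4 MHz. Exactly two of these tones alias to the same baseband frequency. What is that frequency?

1.64 MHz

fs/2 = 9.52 MHz.
42.48 MHz mod fs = 4.4 MHz.
4.4 MHz ≤ fs/2 = 9.52 MHz, appears at 4.4 MHz.
39.72 MHz mod fs = 1.64 MHz.
1.64 MHz ≤ fs/2 = 9.52 MHz, appears at 1.64 MHz.
63.44 MHz mod fs = 6.32 MHz.
6.32 MHz ≤ fs/2 = 9.52 MHz, appears at 6.32 MHz.
46.18 MHz mod fs = 8.1 MHz.
8.1 MHz ≤ fs/2 = 9.52 MHz, appears at 8.1 MHz.
17.4 MHz > fs/2 = 9.52 MHz, folds to fs − 17.4 MHz = 1.64 MHz.
17.4 MHz and 39.72 MHz both map to 1.64 MHz.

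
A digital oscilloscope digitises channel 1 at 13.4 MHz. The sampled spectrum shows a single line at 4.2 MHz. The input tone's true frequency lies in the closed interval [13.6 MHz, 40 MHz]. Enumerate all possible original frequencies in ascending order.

Frequencies that alias to 4.2 MHz are k·fs ± 4.2 MHz for integer k ≥ 0.
k=0: 4.2 MHz.
k=1: 9.2 MHz, 17.6 MHz.
k=2: 22.6 MHz, 31 MHz.
k=3: 36 MHz, 44.4 MHz.
k=4: 49.4 MHz, 57.8 MHz.
Within [13.6 MHz, 40 MHz]: 17.6 MHz, 22.6 MHz, 31 MHz, 36 MHz.

17.6 MHz, 22.6 MHz, 31 MHz, 36 MHz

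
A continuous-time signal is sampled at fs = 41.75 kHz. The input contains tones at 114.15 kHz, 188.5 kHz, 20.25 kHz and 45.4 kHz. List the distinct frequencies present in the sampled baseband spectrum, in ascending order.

3.65 kHz, 11.1 kHz, 20.25 kHz

fs/2 = 20.875 kHz.
114.15 kHz mod fs = 30.65 kHz.
30.65 kHz > fs/2 = 20.875 kHz, folds to fs − 30.65 kHz = 11.1 kHz.
188.5 kHz mod fs = 21.5 kHz.
21.5 kHz > fs/2 = 20.875 kHz, folds to fs − 21.5 kHz = 20.25 kHz.
20.25 kHz ≤ fs/2 = 20.875 kHz, passes unchanged.
45.4 kHz mod fs = 3.65 kHz.
3.65 kHz ≤ fs/2 = 20.875 kHz, appears at 3.65 kHz.
Distinct values: {3.65 kHz, 11.1 kHz, 20.25 kHz}.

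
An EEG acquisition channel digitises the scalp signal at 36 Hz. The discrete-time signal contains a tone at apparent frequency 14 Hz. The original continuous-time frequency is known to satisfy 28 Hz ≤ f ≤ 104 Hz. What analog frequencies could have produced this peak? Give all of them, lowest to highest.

Frequencies that alias to 14 Hz are k·fs ± 14 Hz for integer k ≥ 0.
k=0: 14 Hz.
k=1: 22 Hz, 50 Hz.
k=2: 58 Hz, 86 Hz.
k=3: 94 Hz, 122 Hz.
k=4: 130 Hz, 158 Hz.
Within [28 Hz, 104 Hz]: 50 Hz, 58 Hz, 86 Hz, 94 Hz.

50 Hz, 58 Hz, 86 Hz, 94 Hz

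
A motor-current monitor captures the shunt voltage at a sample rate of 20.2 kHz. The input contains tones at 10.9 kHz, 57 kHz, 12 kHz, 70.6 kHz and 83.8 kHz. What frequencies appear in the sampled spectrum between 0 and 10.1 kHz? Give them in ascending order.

3 kHz, 3.6 kHz, 8.2 kHz, 9.3 kHz, 10 kHz

fs/2 = 10.1 kHz.
10.9 kHz > fs/2 = 10.1 kHz, folds to fs − 10.9 kHz = 9.3 kHz.
57 kHz mod fs = 16.6 kHz.
16.6 kHz > fs/2 = 10.1 kHz, folds to fs − 16.6 kHz = 3.6 kHz.
12 kHz > fs/2 = 10.1 kHz, folds to fs − 12 kHz = 8.2 kHz.
70.6 kHz mod fs = 10 kHz.
10 kHz ≤ fs/2 = 10.1 kHz, appears at 10 kHz.
83.8 kHz mod fs = 3 kHz.
3 kHz ≤ fs/2 = 10.1 kHz, appears at 3 kHz.
Distinct values: {3 kHz, 3.6 kHz, 8.2 kHz, 9.3 kHz, 10 kHz}.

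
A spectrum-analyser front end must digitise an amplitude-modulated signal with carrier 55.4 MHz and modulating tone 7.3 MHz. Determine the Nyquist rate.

125.4 MHz

AM sidebands sit at fc ± fm = 48.1 MHz and 62.7 MHz.
Highest-frequency component: 62.7 MHz.
Nyquist rate = 2 × 62.7 MHz = 125.4 MHz.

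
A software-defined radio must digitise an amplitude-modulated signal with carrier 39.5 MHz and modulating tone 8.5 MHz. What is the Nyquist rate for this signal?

96 MHz

AM sidebands sit at fc ± fm = 31 MHz and 48 MHz.
Highest-frequency component: 48 MHz.
Nyquist rate = 2 × 48 MHz = 96 MHz.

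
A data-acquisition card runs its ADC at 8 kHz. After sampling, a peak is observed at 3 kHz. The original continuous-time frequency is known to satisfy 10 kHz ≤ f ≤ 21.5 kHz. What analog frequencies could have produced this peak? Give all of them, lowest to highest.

11 kHz, 13 kHz, 19 kHz, 21 kHz

Frequencies that alias to 3 kHz are k·fs ± 3 kHz for integer k ≥ 0.
k=0: 3 kHz.
k=1: 5 kHz, 11 kHz.
k=2: 13 kHz, 19 kHz.
k=3: 21 kHz, 27 kHz.
k=4: 29 kHz, 35 kHz.
Within [10 kHz, 21.5 kHz]: 11 kHz, 13 kHz, 19 kHz, 21 kHz.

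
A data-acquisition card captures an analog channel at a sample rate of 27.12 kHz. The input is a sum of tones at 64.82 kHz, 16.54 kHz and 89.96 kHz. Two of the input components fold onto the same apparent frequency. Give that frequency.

fs/2 = 13.56 kHz.
64.82 kHz mod fs = 10.58 kHz.
10.58 kHz ≤ fs/2 = 13.56 kHz, appears at 10.58 kHz.
16.54 kHz > fs/2 = 13.56 kHz, folds to fs − 16.54 kHz = 10.58 kHz.
89.96 kHz mod fs = 8.6 kHz.
8.6 kHz ≤ fs/2 = 13.56 kHz, appears at 8.6 kHz.
16.54 kHz and 64.82 kHz both map to 10.58 kHz.

10.58 kHz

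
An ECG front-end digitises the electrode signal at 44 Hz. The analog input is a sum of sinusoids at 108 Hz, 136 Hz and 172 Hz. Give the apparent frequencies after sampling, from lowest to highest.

4 Hz, 20 Hz

fs/2 = 22 Hz.
108 Hz mod fs = 20 Hz.
20 Hz ≤ fs/2 = 22 Hz, appears at 20 Hz.
136 Hz mod fs = 4 Hz.
4 Hz ≤ fs/2 = 22 Hz, appears at 4 Hz.
172 Hz mod fs = 40 Hz.
40 Hz > fs/2 = 22 Hz, folds to fs − 40 Hz = 4 Hz.
Distinct values: {4 Hz, 20 Hz}.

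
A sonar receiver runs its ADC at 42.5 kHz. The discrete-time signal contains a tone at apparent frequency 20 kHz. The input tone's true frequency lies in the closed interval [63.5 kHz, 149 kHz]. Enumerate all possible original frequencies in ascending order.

65 kHz, 105 kHz, 107.5 kHz, 147.5 kHz

Frequencies that alias to 20 kHz are k·fs ± 20 kHz for integer k ≥ 0.
k=0: 20 kHz.
k=1: 22.5 kHz, 62.5 kHz.
k=2: 65 kHz, 105 kHz.
k=3: 107.5 kHz, 147.5 kHz.
k=4: 150 kHz, 190 kHz.
Within [63.5 kHz, 149 kHz]: 65 kHz, 105 kHz, 107.5 kHz, 147.5 kHz.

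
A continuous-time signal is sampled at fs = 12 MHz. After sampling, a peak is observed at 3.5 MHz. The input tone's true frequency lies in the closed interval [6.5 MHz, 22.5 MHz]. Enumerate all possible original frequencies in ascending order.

Frequencies that alias to 3.5 MHz are k·fs ± 3.5 MHz for integer k ≥ 0.
k=0: 3.5 MHz.
k=1: 8.5 MHz, 15.5 MHz.
k=2: 20.5 MHz, 27.5 MHz.
k=3: 32.5 MHz, 39.5 MHz.
Within [6.5 MHz, 22.5 MHz]: 8.5 MHz, 15.5 MHz, 20.5 MHz.

8.5 MHz, 15.5 MHz, 20.5 MHz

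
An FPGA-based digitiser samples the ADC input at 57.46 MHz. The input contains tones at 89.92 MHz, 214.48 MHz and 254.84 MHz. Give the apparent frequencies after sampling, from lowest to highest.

15.36 MHz, 25 MHz

fs/2 = 28.73 MHz.
89.92 MHz mod fs = 32.46 MHz.
32.46 MHz > fs/2 = 28.73 MHz, folds to fs − 32.46 MHz = 25 MHz.
214.48 MHz mod fs = 42.1 MHz.
42.1 MHz > fs/2 = 28.73 MHz, folds to fs − 42.1 MHz = 15.36 MHz.
254.84 MHz mod fs = 25 MHz.
25 MHz ≤ fs/2 = 28.73 MHz, appears at 25 MHz.
Distinct values: {15.36 MHz, 25 MHz}.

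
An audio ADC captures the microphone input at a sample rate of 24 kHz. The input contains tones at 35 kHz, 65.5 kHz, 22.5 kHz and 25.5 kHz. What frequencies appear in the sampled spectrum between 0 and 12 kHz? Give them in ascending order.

1.5 kHz, 6.5 kHz, 11 kHz

fs/2 = 12 kHz.
35 kHz mod fs = 11 kHz.
11 kHz ≤ fs/2 = 12 kHz, appears at 11 kHz.
65.5 kHz mod fs = 17.5 kHz.
17.5 kHz > fs/2 = 12 kHz, folds to fs − 17.5 kHz = 6.5 kHz.
22.5 kHz > fs/2 = 12 kHz, folds to fs − 22.5 kHz = 1.5 kHz.
25.5 kHz mod fs = 1.5 kHz.
1.5 kHz ≤ fs/2 = 12 kHz, appears at 1.5 kHz.
Distinct values: {1.5 kHz, 6.5 kHz, 11 kHz}.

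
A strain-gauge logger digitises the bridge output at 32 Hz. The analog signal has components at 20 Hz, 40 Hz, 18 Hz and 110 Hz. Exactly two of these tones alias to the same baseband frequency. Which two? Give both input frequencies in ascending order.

18 Hz, 110 Hz

fs/2 = 16 Hz.
20 Hz > fs/2 = 16 Hz, folds to fs − 20 Hz = 12 Hz.
40 Hz mod fs = 8 Hz.
8 Hz ≤ fs/2 = 16 Hz, appears at 8 Hz.
18 Hz > fs/2 = 16 Hz, folds to fs − 18 Hz = 14 Hz.
110 Hz mod fs = 14 Hz.
14 Hz ≤ fs/2 = 16 Hz, appears at 14 Hz.
18 Hz and 110 Hz both map to 14 Hz.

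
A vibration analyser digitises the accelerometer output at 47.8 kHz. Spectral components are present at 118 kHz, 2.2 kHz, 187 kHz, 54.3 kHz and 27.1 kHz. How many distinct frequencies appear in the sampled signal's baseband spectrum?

fs/2 = 23.9 kHz.
118 kHz mod fs = 22.4 kHz.
22.4 kHz ≤ fs/2 = 23.9 kHz, appears at 22.4 kHz.
2.2 kHz ≤ fs/2 = 23.9 kHz, passes unchanged.
187 kHz mod fs = 43.6 kHz.
43.6 kHz > fs/2 = 23.9 kHz, folds to fs − 43.6 kHz = 4.2 kHz.
54.3 kHz mod fs = 6.5 kHz.
6.5 kHz ≤ fs/2 = 23.9 kHz, appears at 6.5 kHz.
27.1 kHz > fs/2 = 23.9 kHz, folds to fs − 27.1 kHz = 20.7 kHz.
Distinct values: {2.2 kHz, 4.2 kHz, 6.5 kHz, 20.7 kHz, 22.4 kHz} → 5.

5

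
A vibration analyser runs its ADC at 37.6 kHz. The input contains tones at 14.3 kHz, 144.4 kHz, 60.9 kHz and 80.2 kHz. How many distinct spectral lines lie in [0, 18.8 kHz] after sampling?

3

fs/2 = 18.8 kHz.
14.3 kHz ≤ fs/2 = 18.8 kHz, passes unchanged.
144.4 kHz mod fs = 31.6 kHz.
31.6 kHz > fs/2 = 18.8 kHz, folds to fs − 31.6 kHz = 6 kHz.
60.9 kHz mod fs = 23.3 kHz.
23.3 kHz > fs/2 = 18.8 kHz, folds to fs − 23.3 kHz = 14.3 kHz.
80.2 kHz mod fs = 5 kHz.
5 kHz ≤ fs/2 = 18.8 kHz, appears at 5 kHz.
Distinct values: {5 kHz, 6 kHz, 14.3 kHz} → 3.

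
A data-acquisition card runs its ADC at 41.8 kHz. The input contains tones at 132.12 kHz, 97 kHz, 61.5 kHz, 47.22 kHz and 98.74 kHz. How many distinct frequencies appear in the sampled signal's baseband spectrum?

5

fs/2 = 20.9 kHz.
132.12 kHz mod fs = 6.72 kHz.
6.72 kHz ≤ fs/2 = 20.9 kHz, appears at 6.72 kHz.
97 kHz mod fs = 13.4 kHz.
13.4 kHz ≤ fs/2 = 20.9 kHz, appears at 13.4 kHz.
61.5 kHz mod fs = 19.7 kHz.
19.7 kHz ≤ fs/2 = 20.9 kHz, appears at 19.7 kHz.
47.22 kHz mod fs = 5.42 kHz.
5.42 kHz ≤ fs/2 = 20.9 kHz, appears at 5.42 kHz.
98.74 kHz mod fs = 15.14 kHz.
15.14 kHz ≤ fs/2 = 20.9 kHz, appears at 15.14 kHz.
Distinct values: {5.42 kHz, 6.72 kHz, 13.4 kHz, 15.14 kHz, 19.7 kHz} → 5.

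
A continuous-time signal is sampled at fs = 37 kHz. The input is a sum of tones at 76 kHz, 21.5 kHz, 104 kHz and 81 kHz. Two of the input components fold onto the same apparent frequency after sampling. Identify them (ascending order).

fs/2 = 18.5 kHz.
76 kHz mod fs = 2 kHz.
2 kHz ≤ fs/2 = 18.5 kHz, appears at 2 kHz.
21.5 kHz > fs/2 = 18.5 kHz, folds to fs − 21.5 kHz = 15.5 kHz.
104 kHz mod fs = 30 kHz.
30 kHz > fs/2 = 18.5 kHz, folds to fs − 30 kHz = 7 kHz.
81 kHz mod fs = 7 kHz.
7 kHz ≤ fs/2 = 18.5 kHz, appears at 7 kHz.
81 kHz and 104 kHz both map to 7 kHz.

81 kHz, 104 kHz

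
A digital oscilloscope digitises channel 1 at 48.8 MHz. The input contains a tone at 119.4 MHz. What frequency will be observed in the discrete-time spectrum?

119.4 MHz mod fs = 21.8 MHz.
21.8 MHz ≤ fs/2 = 24.4 MHz, appears at 21.8 MHz.

21.8 MHz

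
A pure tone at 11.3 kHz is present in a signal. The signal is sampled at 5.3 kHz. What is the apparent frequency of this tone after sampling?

0.7 kHz

11.3 kHz mod fs = 0.7 kHz.
0.7 kHz ≤ fs/2 = 2.65 kHz, appears at 0.7 kHz.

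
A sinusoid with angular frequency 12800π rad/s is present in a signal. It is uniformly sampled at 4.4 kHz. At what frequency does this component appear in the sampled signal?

ω = 12800π rad/s → f = ω/(2π) = 6400 Hz = 6.4 kHz.
6.4 kHz mod fs = 2 kHz.
2 kHz ≤ fs/2 = 2.2 kHz, appears at 2 kHz.

2 kHz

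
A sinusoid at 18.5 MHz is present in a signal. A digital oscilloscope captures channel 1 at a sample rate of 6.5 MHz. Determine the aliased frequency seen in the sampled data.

1 MHz

18.5 MHz mod fs = 5.5 MHz.
5.5 MHz > fs/2 = 3.25 MHz, folds to fs − 5.5 MHz = 1 MHz.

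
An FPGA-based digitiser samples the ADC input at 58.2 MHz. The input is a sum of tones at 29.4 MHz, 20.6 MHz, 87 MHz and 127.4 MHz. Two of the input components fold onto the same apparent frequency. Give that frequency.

28.8 MHz

fs/2 = 29.1 MHz.
29.4 MHz > fs/2 = 29.1 MHz, folds to fs − 29.4 MHz = 28.8 MHz.
20.6 MHz ≤ fs/2 = 29.1 MHz, passes unchanged.
87 MHz mod fs = 28.8 MHz.
28.8 MHz ≤ fs/2 = 29.1 MHz, appears at 28.8 MHz.
127.4 MHz mod fs = 11 MHz.
11 MHz ≤ fs/2 = 29.1 MHz, appears at 11 MHz.
29.4 MHz and 87 MHz both map to 28.8 MHz.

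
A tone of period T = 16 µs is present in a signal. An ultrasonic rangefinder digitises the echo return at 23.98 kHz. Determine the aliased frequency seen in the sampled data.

9.44 kHz

T = 16 µs → f = 1/T = 62.5 kHz.
62.5 kHz mod fs = 14.54 kHz.
14.54 kHz > fs/2 = 11.99 kHz, folds to fs − 14.54 kHz = 9.44 kHz.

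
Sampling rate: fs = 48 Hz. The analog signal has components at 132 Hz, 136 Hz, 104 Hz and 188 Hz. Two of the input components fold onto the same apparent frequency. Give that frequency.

8 Hz

fs/2 = 24 Hz.
132 Hz mod fs = 36 Hz.
36 Hz > fs/2 = 24 Hz, folds to fs − 36 Hz = 12 Hz.
136 Hz mod fs = 40 Hz.
40 Hz > fs/2 = 24 Hz, folds to fs − 40 Hz = 8 Hz.
104 Hz mod fs = 8 Hz.
8 Hz ≤ fs/2 = 24 Hz, appears at 8 Hz.
188 Hz mod fs = 44 Hz.
44 Hz > fs/2 = 24 Hz, folds to fs − 44 Hz = 4 Hz.
104 Hz and 136 Hz both map to 8 Hz.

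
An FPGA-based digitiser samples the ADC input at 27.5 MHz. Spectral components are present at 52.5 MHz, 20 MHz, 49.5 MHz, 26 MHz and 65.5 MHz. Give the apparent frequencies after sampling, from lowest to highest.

fs/2 = 13.75 MHz.
52.5 MHz mod fs = 25 MHz.
25 MHz > fs/2 = 13.75 MHz, folds to fs − 25 MHz = 2.5 MHz.
20 MHz > fs/2 = 13.75 MHz, folds to fs − 20 MHz = 7.5 MHz.
49.5 MHz mod fs = 22 MHz.
22 MHz > fs/2 = 13.75 MHz, folds to fs − 22 MHz = 5.5 MHz.
26 MHz > fs/2 = 13.75 MHz, folds to fs − 26 MHz = 1.5 MHz.
65.5 MHz mod fs = 10.5 MHz.
10.5 MHz ≤ fs/2 = 13.75 MHz, appears at 10.5 MHz.
Distinct values: {1.5 MHz, 2.5 MHz, 5.5 MHz, 7.5 MHz, 10.5 MHz}.

1.5 MHz, 2.5 MHz, 5.5 MHz, 7.5 MHz, 10.5 MHz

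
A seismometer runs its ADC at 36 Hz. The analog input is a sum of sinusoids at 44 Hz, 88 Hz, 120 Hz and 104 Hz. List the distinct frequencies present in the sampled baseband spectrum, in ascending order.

4 Hz, 8 Hz, 12 Hz, 16 Hz

fs/2 = 18 Hz.
44 Hz mod fs = 8 Hz.
8 Hz ≤ fs/2 = 18 Hz, appears at 8 Hz.
88 Hz mod fs = 16 Hz.
16 Hz ≤ fs/2 = 18 Hz, appears at 16 Hz.
120 Hz mod fs = 12 Hz.
12 Hz ≤ fs/2 = 18 Hz, appears at 12 Hz.
104 Hz mod fs = 32 Hz.
32 Hz > fs/2 = 18 Hz, folds to fs − 32 Hz = 4 Hz.
Distinct values: {4 Hz, 8 Hz, 12 Hz, 16 Hz}.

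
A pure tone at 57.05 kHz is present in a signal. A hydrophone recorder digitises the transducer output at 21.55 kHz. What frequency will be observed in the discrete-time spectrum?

7.6 kHz

57.05 kHz mod fs = 13.95 kHz.
13.95 kHz > fs/2 = 10.775 kHz, folds to fs − 13.95 kHz = 7.6 kHz.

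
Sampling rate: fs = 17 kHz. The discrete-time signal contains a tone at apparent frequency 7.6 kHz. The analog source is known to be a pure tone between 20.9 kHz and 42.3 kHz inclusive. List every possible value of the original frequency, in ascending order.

24.6 kHz, 26.4 kHz, 41.6 kHz

Frequencies that alias to 7.6 kHz are k·fs ± 7.6 kHz for integer k ≥ 0.
k=0: 7.6 kHz.
k=1: 9.4 kHz, 24.6 kHz.
k=2: 26.4 kHz, 41.6 kHz.
k=3: 43.4 kHz, 58.6 kHz.
Within [20.9 kHz, 42.3 kHz]: 24.6 kHz, 26.4 kHz, 41.6 kHz.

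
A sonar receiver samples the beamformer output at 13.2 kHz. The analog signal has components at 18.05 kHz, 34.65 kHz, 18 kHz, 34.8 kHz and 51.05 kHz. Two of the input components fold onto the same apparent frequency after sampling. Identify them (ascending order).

fs/2 = 6.6 kHz.
18.05 kHz mod fs = 4.85 kHz.
4.85 kHz ≤ fs/2 = 6.6 kHz, appears at 4.85 kHz.
34.65 kHz mod fs = 8.25 kHz.
8.25 kHz > fs/2 = 6.6 kHz, folds to fs − 8.25 kHz = 4.95 kHz.
18 kHz mod fs = 4.8 kHz.
4.8 kHz ≤ fs/2 = 6.6 kHz, appears at 4.8 kHz.
34.8 kHz mod fs = 8.4 kHz.
8.4 kHz > fs/2 = 6.6 kHz, folds to fs − 8.4 kHz = 4.8 kHz.
51.05 kHz mod fs = 11.45 kHz.
11.45 kHz > fs/2 = 6.6 kHz, folds to fs − 11.45 kHz = 1.75 kHz.
18 kHz and 34.8 kHz both map to 4.8 kHz.

18 kHz, 34.8 kHz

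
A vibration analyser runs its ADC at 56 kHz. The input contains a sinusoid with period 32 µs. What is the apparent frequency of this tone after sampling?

24.75 kHz

T = 32 µs → f = 1/T = 31.25 kHz.
31.25 kHz > fs/2 = 28 kHz, folds to fs − 31.25 kHz = 24.75 kHz.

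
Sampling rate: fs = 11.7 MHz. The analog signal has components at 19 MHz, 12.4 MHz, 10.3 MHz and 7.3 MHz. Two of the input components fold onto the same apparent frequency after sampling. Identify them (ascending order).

7.3 MHz, 19 MHz

fs/2 = 5.85 MHz.
19 MHz mod fs = 7.3 MHz.
7.3 MHz > fs/2 = 5.85 MHz, folds to fs − 7.3 MHz = 4.4 MHz.
12.4 MHz mod fs = 0.7 MHz.
0.7 MHz ≤ fs/2 = 5.85 MHz, appears at 0.7 MHz.
10.3 MHz > fs/2 = 5.85 MHz, folds to fs − 10.3 MHz = 1.4 MHz.
7.3 MHz > fs/2 = 5.85 MHz, folds to fs − 7.3 MHz = 4.4 MHz.
7.3 MHz and 19 MHz both map to 4.4 MHz.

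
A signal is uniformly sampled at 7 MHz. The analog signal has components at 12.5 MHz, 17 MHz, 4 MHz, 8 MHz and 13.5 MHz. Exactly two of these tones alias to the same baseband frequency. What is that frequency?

fs/2 = 3.5 MHz.
12.5 MHz mod fs = 5.5 MHz.
5.5 MHz > fs/2 = 3.5 MHz, folds to fs − 5.5 MHz = 1.5 MHz.
17 MHz mod fs = 3 MHz.
3 MHz ≤ fs/2 = 3.5 MHz, appears at 3 MHz.
4 MHz > fs/2 = 3.5 MHz, folds to fs − 4 MHz = 3 MHz.
8 MHz mod fs = 1 MHz.
1 MHz ≤ fs/2 = 3.5 MHz, appears at 1 MHz.
13.5 MHz mod fs = 6.5 MHz.
6.5 MHz > fs/2 = 3.5 MHz, folds to fs − 6.5 MHz = 0.5 MHz.
4 MHz and 17 MHz both map to 3 MHz.

3 MHz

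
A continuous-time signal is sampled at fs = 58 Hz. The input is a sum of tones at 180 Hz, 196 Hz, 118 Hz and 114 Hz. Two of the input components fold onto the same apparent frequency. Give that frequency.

fs/2 = 29 Hz.
180 Hz mod fs = 6 Hz.
6 Hz ≤ fs/2 = 29 Hz, appears at 6 Hz.
196 Hz mod fs = 22 Hz.
22 Hz ≤ fs/2 = 29 Hz, appears at 22 Hz.
118 Hz mod fs = 2 Hz.
2 Hz ≤ fs/2 = 29 Hz, appears at 2 Hz.
114 Hz mod fs = 56 Hz.
56 Hz > fs/2 = 29 Hz, folds to fs − 56 Hz = 2 Hz.
114 Hz and 118 Hz both map to 2 Hz.

2 Hz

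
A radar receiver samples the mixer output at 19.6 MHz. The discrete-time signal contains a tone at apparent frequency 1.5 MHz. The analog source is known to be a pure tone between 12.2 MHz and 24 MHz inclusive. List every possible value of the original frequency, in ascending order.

18.1 MHz, 21.1 MHz

Frequencies that alias to 1.5 MHz are k·fs ± 1.5 MHz for integer k ≥ 0.
k=0: 1.5 MHz.
k=1: 18.1 MHz, 21.1 MHz.
k=2: 37.7 MHz, 40.7 MHz.
Within [12.2 MHz, 24 MHz]: 18.1 MHz, 21.1 MHz.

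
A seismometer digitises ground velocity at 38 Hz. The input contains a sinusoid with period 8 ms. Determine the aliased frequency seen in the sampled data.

11 Hz

T = 8 ms → f = 1/T = 125 Hz.
125 Hz mod fs = 11 Hz.
11 Hz ≤ fs/2 = 19 Hz, appears at 11 Hz.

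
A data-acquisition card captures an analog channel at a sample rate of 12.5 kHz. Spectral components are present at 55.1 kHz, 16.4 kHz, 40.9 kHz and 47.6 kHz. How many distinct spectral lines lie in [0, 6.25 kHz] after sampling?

fs/2 = 6.25 kHz.
55.1 kHz mod fs = 5.1 kHz.
5.1 kHz ≤ fs/2 = 6.25 kHz, appears at 5.1 kHz.
16.4 kHz mod fs = 3.9 kHz.
3.9 kHz ≤ fs/2 = 6.25 kHz, appears at 3.9 kHz.
40.9 kHz mod fs = 3.4 kHz.
3.4 kHz ≤ fs/2 = 6.25 kHz, appears at 3.4 kHz.
47.6 kHz mod fs = 10.1 kHz.
10.1 kHz > fs/2 = 6.25 kHz, folds to fs − 10.1 kHz = 2.4 kHz.
Distinct values: {2.4 kHz, 3.4 kHz, 3.9 kHz, 5.1 kHz} → 4.

4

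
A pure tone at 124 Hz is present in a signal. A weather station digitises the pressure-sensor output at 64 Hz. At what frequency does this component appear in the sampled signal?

124 Hz mod fs = 60 Hz.
60 Hz > fs/2 = 32 Hz, folds to fs − 60 Hz = 4 Hz.

4 Hz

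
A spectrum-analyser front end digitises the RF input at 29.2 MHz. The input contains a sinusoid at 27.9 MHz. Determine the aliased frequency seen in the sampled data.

27.9 MHz > fs/2 = 14.6 MHz, folds to fs − 27.9 MHz = 1.3 MHz.

1.3 MHz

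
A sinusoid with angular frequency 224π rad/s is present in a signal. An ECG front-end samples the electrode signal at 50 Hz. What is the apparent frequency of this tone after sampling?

12 Hz

ω = 224π rad/s → f = ω/(2π) = 112 Hz.
112 Hz mod fs = 12 Hz.
12 Hz ≤ fs/2 = 25 Hz, appears at 12 Hz.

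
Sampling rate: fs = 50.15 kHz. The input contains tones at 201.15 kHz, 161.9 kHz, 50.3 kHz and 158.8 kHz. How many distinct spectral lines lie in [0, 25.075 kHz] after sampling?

4

fs/2 = 25.075 kHz.
201.15 kHz mod fs = 0.55 kHz.
0.55 kHz ≤ fs/2 = 25.075 kHz, appears at 0.55 kHz.
161.9 kHz mod fs = 11.45 kHz.
11.45 kHz ≤ fs/2 = 25.075 kHz, appears at 11.45 kHz.
50.3 kHz mod fs = 0.15 kHz.
0.15 kHz ≤ fs/2 = 25.075 kHz, appears at 0.15 kHz.
158.8 kHz mod fs = 8.35 kHz.
8.35 kHz ≤ fs/2 = 25.075 kHz, appears at 8.35 kHz.
Distinct values: {0.15 kHz, 0.55 kHz, 8.35 kHz, 11.45 kHz} → 4.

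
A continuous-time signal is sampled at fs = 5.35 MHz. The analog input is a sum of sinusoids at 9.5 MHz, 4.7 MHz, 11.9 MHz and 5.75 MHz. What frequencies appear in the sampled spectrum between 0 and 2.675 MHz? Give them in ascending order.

0.4 MHz, 0.65 MHz, 1.2 MHz

fs/2 = 2.675 MHz.
9.5 MHz mod fs = 4.15 MHz.
4.15 MHz > fs/2 = 2.675 MHz, folds to fs − 4.15 MHz = 1.2 MHz.
4.7 MHz > fs/2 = 2.675 MHz, folds to fs − 4.7 MHz = 0.65 MHz.
11.9 MHz mod fs = 1.2 MHz.
1.2 MHz ≤ fs/2 = 2.675 MHz, appears at 1.2 MHz.
5.75 MHz mod fs = 0.4 MHz.
0.4 MHz ≤ fs/2 = 2.675 MHz, appears at 0.4 MHz.
Distinct values: {0.4 MHz, 0.65 MHz, 1.2 MHz}.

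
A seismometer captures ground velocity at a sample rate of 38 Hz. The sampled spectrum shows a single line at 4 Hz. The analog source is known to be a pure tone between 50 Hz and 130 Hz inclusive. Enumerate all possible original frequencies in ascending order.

Frequencies that alias to 4 Hz are k·fs ± 4 Hz for integer k ≥ 0.
k=0: 4 Hz.
k=1: 34 Hz, 42 Hz.
k=2: 72 Hz, 80 Hz.
k=3: 110 Hz, 118 Hz.
k=4: 148 Hz, 156 Hz.
Within [50 Hz, 130 Hz]: 72 Hz, 80 Hz, 110 Hz, 118 Hz.

72 Hz, 80 Hz, 110 Hz, 118 Hz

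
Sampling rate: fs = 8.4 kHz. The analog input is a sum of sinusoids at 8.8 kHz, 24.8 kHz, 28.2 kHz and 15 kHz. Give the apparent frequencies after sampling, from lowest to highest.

fs/2 = 4.2 kHz.
8.8 kHz mod fs = 0.4 kHz.
0.4 kHz ≤ fs/2 = 4.2 kHz, appears at 0.4 kHz.
24.8 kHz mod fs = 8 kHz.
8 kHz > fs/2 = 4.2 kHz, folds to fs − 8 kHz = 0.4 kHz.
28.2 kHz mod fs = 3 kHz.
3 kHz ≤ fs/2 = 4.2 kHz, appears at 3 kHz.
15 kHz mod fs = 6.6 kHz.
6.6 kHz > fs/2 = 4.2 kHz, folds to fs − 6.6 kHz = 1.8 kHz.
Distinct values: {0.4 kHz, 1.8 kHz, 3 kHz}.

0.4 kHz, 1.8 kHz, 3 kHz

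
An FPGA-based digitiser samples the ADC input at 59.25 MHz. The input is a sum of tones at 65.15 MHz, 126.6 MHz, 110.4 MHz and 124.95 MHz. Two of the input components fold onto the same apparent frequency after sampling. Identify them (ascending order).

110.4 MHz, 126.6 MHz

fs/2 = 29.625 MHz.
65.15 MHz mod fs = 5.9 MHz.
5.9 MHz ≤ fs/2 = 29.625 MHz, appears at 5.9 MHz.
126.6 MHz mod fs = 8.1 MHz.
8.1 MHz ≤ fs/2 = 29.625 MHz, appears at 8.1 MHz.
110.4 MHz mod fs = 51.15 MHz.
51.15 MHz > fs/2 = 29.625 MHz, folds to fs − 51.15 MHz = 8.1 MHz.
124.95 MHz mod fs = 6.45 MHz.
6.45 MHz ≤ fs/2 = 29.625 MHz, appears at 6.45 MHz.
110.4 MHz and 126.6 MHz both map to 8.1 MHz.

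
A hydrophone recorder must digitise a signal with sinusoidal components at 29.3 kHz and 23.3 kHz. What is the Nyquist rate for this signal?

Highest-frequency component: 29.3 kHz.
Nyquist rate = 2 × 29.3 kHz = 58.6 kHz.

58.6 kHz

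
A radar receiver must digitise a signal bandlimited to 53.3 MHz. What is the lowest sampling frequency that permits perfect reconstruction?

106.6 MHz

Nyquist rate = 2 × 53.3 MHz = 106.6 MHz.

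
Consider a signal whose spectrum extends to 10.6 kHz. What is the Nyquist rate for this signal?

Nyquist rate = 2 × 10.6 kHz = 21.2 kHz.

21.2 kHz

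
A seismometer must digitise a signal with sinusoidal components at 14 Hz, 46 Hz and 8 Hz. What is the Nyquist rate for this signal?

Highest-frequency component: 46 Hz.
Nyquist rate = 2 × 46 Hz = 92 Hz.

92 Hz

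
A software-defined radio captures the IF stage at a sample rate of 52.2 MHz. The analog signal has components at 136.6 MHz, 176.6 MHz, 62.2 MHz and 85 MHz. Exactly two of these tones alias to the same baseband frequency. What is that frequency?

20 MHz

fs/2 = 26.1 MHz.
136.6 MHz mod fs = 32.2 MHz.
32.2 MHz > fs/2 = 26.1 MHz, folds to fs − 32.2 MHz = 20 MHz.
176.6 MHz mod fs = 20 MHz.
20 MHz ≤ fs/2 = 26.1 MHz, appears at 20 MHz.
62.2 MHz mod fs = 10 MHz.
10 MHz ≤ fs/2 = 26.1 MHz, appears at 10 MHz.
85 MHz mod fs = 32.8 MHz.
32.8 MHz > fs/2 = 26.1 MHz, folds to fs − 32.8 MHz = 19.4 MHz.
136.6 MHz and 176.6 MHz both map to 20 MHz.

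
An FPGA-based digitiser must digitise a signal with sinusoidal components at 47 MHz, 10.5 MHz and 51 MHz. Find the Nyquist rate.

Highest-frequency component: 51 MHz.
Nyquist rate = 2 × 51 MHz = 102 MHz.

102 MHz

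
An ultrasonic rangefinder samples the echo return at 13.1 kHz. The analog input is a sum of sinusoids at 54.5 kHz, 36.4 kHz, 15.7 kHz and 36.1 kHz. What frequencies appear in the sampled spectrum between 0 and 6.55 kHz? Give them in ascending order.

2.1 kHz, 2.6 kHz, 2.9 kHz, 3.2 kHz

fs/2 = 6.55 kHz.
54.5 kHz mod fs = 2.1 kHz.
2.1 kHz ≤ fs/2 = 6.55 kHz, appears at 2.1 kHz.
36.4 kHz mod fs = 10.2 kHz.
10.2 kHz > fs/2 = 6.55 kHz, folds to fs − 10.2 kHz = 2.9 kHz.
15.7 kHz mod fs = 2.6 kHz.
2.6 kHz ≤ fs/2 = 6.55 kHz, appears at 2.6 kHz.
36.1 kHz mod fs = 9.9 kHz.
9.9 kHz > fs/2 = 6.55 kHz, folds to fs − 9.9 kHz = 3.2 kHz.
Distinct values: {2.1 kHz, 2.6 kHz, 2.9 kHz, 3.2 kHz}.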